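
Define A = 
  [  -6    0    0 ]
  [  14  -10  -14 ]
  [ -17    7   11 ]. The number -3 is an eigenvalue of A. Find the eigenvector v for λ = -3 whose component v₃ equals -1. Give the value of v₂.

A + 3I = [[-3, 0, 0], [14, -7, -14], [-17, 7, 14]].
Solving (A + 3I)v = 0 gives the eigenspace spanned by (0, 2, -1).
With v₃ = -1, v = (0, 2, -1), so v₂ = 2.

2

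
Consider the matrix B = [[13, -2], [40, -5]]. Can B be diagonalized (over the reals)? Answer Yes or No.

Characteristic polynomial: p(t) = t^2 - 8t + 15 = (t - 5)(t - 3).
All 2 eigenvalues are distinct, so B is diagonalizable.

Yes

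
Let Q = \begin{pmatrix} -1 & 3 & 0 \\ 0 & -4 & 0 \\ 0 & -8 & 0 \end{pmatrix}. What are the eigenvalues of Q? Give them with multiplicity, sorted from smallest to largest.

Characteristic polynomial: p(r) = r^3 + 5r^2 + 4r = r(r + 1)(r + 4).
Roots (with multiplicity): -4, -1, 0.

-4, -1, 0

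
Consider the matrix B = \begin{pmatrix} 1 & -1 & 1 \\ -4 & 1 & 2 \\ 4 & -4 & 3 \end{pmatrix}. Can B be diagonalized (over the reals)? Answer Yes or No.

Characteristic polynomial: p(μ) = μ^3 - 5μ^2 + 7μ - 3 = (μ - 3)(μ - 1)^2.
μ = 1 has algebraic multiplicity 2; rank(B − 1I) = 2, so geometric multiplicity = 1.
Geometric multiplicity < algebraic multiplicity, so B is not diagonalizable.

No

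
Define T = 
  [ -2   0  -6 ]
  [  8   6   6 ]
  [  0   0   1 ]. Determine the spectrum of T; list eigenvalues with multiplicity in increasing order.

Characteristic polynomial: p(s) = s^3 - 5s^2 - 8s + 12 = (s - 6)(s - 1)(s + 2).
Roots (with multiplicity): -2, 1, 6.

-2, 1, 6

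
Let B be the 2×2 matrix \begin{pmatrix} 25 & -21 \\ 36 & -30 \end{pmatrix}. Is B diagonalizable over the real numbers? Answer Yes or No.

Characteristic polynomial: p(μ) = μ^2 + 5μ + 6 = (μ + 2)(μ + 3).
All 2 eigenvalues are distinct, so B is diagonalizable.

Yes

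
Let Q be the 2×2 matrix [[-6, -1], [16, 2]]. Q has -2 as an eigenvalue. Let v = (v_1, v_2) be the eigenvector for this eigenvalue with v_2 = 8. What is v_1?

-2

Q + 2I = [[-4, -1], [16, 4]].
Solving (Q + 2I)v = 0 gives the eigenspace spanned by (-2, 8).
With v_2 = 8, v = (-2, 8), so v_1 = -2.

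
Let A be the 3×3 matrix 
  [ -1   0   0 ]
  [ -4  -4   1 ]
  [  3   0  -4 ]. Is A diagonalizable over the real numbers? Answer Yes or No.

Characteristic polynomial: p(μ) = μ^3 + 9μ^2 + 24μ + 16 = (μ + 1)(μ + 4)^2.
μ = -4 has algebraic multiplicity 2; rank(A + 4I) = 2, so geometric multiplicity = 1.
Geometric multiplicity < algebraic multiplicity, so A is not diagonalizable.

No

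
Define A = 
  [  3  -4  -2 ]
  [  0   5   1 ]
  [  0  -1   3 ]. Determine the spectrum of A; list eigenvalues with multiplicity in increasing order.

Characteristic polynomial: p(r) = r^3 - 11r^2 + 40r - 48 = (r - 4)^2(r - 3).
Roots (with multiplicity): 3, 4, 4.

3, 4, 4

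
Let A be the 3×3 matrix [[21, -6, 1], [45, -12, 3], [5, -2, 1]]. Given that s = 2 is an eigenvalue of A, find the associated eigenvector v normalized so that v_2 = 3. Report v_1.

A − 2I = [[19, -6, 1], [45, -14, 3], [5, -2, -1]].
Solving (A − 2I)v = 0 gives the eigenspace spanned by (1, 3, -1).
With v_2 = 3, v = (1, 3, -1), so v_1 = 1.

1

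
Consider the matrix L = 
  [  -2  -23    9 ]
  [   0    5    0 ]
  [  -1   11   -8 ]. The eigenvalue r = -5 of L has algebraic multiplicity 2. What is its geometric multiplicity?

1

L + 5I = [[3, -23, 9], [0, 10, 0], [-1, 11, -3]].
This matrix has rank 2, so its null space has dimension 3 − 2 = 1.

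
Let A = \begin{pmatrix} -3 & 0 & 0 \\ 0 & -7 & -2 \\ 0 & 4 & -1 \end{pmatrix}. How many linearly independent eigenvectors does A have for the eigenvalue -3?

A + 3I = [[0, 0, 0], [0, -4, -2], [0, 4, 2]].
This matrix has rank 1, so its null space has dimension 3 − 1 = 2.

2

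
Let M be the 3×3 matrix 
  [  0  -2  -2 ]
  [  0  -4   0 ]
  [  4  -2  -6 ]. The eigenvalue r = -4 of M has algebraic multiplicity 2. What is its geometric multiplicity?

M + 4I = [[4, -2, -2], [0, 0, 0], [4, -2, -2]].
This matrix has rank 1, so its null space has dimension 3 − 1 = 2.

2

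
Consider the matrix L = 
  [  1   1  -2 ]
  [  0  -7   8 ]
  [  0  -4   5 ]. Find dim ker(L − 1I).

L − 1I = [[0, 1, -2], [0, -8, 8], [0, -4, 4]].
This matrix has rank 2, so its null space has dimension 3 − 2 = 1.

1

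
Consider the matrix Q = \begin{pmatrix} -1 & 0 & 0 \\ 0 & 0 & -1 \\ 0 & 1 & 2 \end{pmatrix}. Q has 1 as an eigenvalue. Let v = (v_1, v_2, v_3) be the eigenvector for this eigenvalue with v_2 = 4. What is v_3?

-4

Q − 1I = [[-2, 0, 0], [0, -1, -1], [0, 1, 1]].
Solving (Q − 1I)v = 0 gives the eigenspace spanned by (0, 4, -4).
With v_2 = 4, v = (0, 4, -4), so v_3 = -4.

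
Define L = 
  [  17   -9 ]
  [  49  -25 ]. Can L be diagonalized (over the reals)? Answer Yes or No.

Characteristic polynomial: p(λ) = λ^2 + 8λ + 16 = (λ + 4)^2.
λ = -4 has algebraic multiplicity 2; rank(L + 4I) = 1, so geometric multiplicity = 1.
Geometric multiplicity < algebraic multiplicity, so L is not diagonalizable.

No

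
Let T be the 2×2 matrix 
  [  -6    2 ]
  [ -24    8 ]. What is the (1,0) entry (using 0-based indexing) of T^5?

-384

Characteristic polynomial: μ^2 - 2μ = μ(μ - 2), so the eigenvalues are 0, 2.
μ=2: eigenvector (1, 4).
μ=0: eigenvector (1, 3).
P = [[1, 1], [4, 3]], D = diag(2, 0), P⁻¹ = [[-3, 1], [4, -1]].
T⁵ = P·diag(32, 0)·P⁻¹ = [[-96, 32], [-384, 128]].
The requested entry is -384.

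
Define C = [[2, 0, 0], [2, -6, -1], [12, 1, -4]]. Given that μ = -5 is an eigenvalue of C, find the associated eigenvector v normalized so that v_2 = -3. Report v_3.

C + 5I = [[7, 0, 0], [2, -1, -1], [12, 1, 1]].
Solving (C + 5I)v = 0 gives the eigenspace spanned by (0, -3, 3).
With v_2 = -3, v = (0, -3, 3), so v_3 = 3.

3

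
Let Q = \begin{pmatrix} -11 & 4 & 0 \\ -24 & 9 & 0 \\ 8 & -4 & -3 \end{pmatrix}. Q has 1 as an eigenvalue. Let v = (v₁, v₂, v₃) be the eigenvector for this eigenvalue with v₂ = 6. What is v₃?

-2

Q − 1I = [[-12, 4, 0], [-24, 8, 0], [8, -4, -4]].
Solving (Q − 1I)v = 0 gives the eigenspace spanned by (2, 6, -2).
With v₂ = 6, v = (2, 6, -2), so v₃ = -2.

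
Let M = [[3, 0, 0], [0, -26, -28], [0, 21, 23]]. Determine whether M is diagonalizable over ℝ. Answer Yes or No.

Yes

Characteristic polynomial: p(s) = s^3 - 19s + 30 = (s - 3)(s - 2)(s + 5).
All 3 eigenvalues are distinct, so M is diagonalizable.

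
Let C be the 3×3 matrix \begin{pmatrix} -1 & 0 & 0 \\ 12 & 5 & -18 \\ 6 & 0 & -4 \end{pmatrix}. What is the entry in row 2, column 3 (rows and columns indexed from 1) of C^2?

Characteristic polynomial: t^3 - 21t - 20 = (t - 5)(t + 1)(t + 4), so the eigenvalues are -4, -1, 5.
t=-1: eigenvector (1, 4, 2).
t=5: eigenvector (0, 1, 0).
t=-4: eigenvector (0, 2, 1).
P = [[1, 0, 0], [4, 1, 2], [2, 0, 1]], D = diag(-1, 5, -4), P⁻¹ = [[1, 0, 0], [0, 1, -2], [-2, 0, 1]].
C² = P·diag(1, 25, 16)·P⁻¹ = [[1, 0, 0], [-60, 25, -18], [-30, 0, 16]].
The requested entry is -18.

-18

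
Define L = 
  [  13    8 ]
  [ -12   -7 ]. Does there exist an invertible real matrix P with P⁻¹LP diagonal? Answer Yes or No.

Characteristic polynomial: p(μ) = μ^2 - 6μ + 5 = (μ - 5)(μ - 1).
All 2 eigenvalues are distinct, so L is diagonalizable.

Yes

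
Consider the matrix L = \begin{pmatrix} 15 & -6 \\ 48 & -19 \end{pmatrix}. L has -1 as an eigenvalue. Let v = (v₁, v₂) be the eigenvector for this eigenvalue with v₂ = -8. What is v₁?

-3

L + 1I = [[16, -6], [48, -18]].
Solving (L + 1I)v = 0 gives the eigenspace spanned by (-3, -8).
With v₂ = -8, v = (-3, -8), so v₁ = -3.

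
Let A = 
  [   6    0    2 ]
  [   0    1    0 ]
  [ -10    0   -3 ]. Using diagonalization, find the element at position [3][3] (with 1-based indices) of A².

-11

Characteristic polynomial: t^3 - 4t^2 + 5t - 2 = (t - 2)(t - 1)^2, so the eigenvalues are 1, 1, 2.
t=2: eigenvector (1, 0, -2).
t=1: eigenvector (0, 1, 0).
t=1: eigenvector (-2, 0, 5).
P = [[1, 0, -2], [0, 1, 0], [-2, 0, 5]], D = diag(2, 1, 1), P⁻¹ = [[5, 0, 2], [0, 1, 0], [2, 0, 1]].
A² = P·diag(4, 1, 1)·P⁻¹ = [[16, 0, 6], [0, 1, 0], [-30, 0, -11]].
The requested entry is -11.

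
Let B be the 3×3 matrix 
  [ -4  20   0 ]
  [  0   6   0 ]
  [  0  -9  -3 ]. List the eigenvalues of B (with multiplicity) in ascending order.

Characteristic polynomial: p(μ) = μ^3 + μ^2 - 30μ - 72 = (μ - 6)(μ + 3)(μ + 4).
Roots (with multiplicity): -4, -3, 6.

-4, -3, 6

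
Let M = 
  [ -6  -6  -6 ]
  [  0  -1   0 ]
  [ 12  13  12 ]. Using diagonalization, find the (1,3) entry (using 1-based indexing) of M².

-36

Characteristic polynomial: r^3 - 5r^2 - 6r = r(r - 6)(r + 1), so the eigenvalues are -1, 0, 6.
r=0: eigenvector (-1, 0, 1).
r=-1: eigenvector (0, 1, -1).
r=6: eigenvector (-1, 0, 2).
P = [[-1, 0, -1], [0, 1, 0], [1, -1, 2]], D = diag(0, -1, 6), P⁻¹ = [[-2, -1, -1], [0, 1, 0], [1, 1, 1]].
M² = P·diag(0, 1, 36)·P⁻¹ = [[-36, -36, -36], [0, 1, 0], [72, 71, 72]].
The requested entry is -36.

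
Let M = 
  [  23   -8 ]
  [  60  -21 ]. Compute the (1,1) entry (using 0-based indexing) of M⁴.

Characteristic polynomial: t^2 - 2t - 3 = (t - 3)(t + 1), so the eigenvalues are -1, 3.
t=-1: eigenvector (1, 3).
t=3: eigenvector (-2, -5).
P = [[1, -2], [3, -5]], D = diag(-1, 3), P⁻¹ = [[-5, 2], [-3, 1]].
M⁴ = P·diag(1, 81)·P⁻¹ = [[481, -160], [1200, -399]].
The requested entry is -399.

-399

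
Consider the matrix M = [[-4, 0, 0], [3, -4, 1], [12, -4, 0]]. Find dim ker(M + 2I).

M + 2I = [[-2, 0, 0], [3, -2, 1], [12, -4, 2]].
This matrix has rank 2, so its null space has dimension 3 − 2 = 1.

1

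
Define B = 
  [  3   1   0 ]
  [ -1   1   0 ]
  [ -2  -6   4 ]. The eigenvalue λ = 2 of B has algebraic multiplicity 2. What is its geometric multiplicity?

1

B − 2I = [[1, 1, 0], [-1, -1, 0], [-2, -6, 2]].
This matrix has rank 2, so its null space has dimension 3 − 2 = 1.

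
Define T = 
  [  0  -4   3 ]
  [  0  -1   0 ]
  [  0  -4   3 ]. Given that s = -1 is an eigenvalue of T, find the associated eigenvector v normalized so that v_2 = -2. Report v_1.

-2

T + 1I = [[1, -4, 3], [0, 0, 0], [0, -4, 4]].
Solving (T + 1I)v = 0 gives the eigenspace spanned by (-2, -2, -2).
With v_2 = -2, v = (-2, -2, -2), so v_1 = -2.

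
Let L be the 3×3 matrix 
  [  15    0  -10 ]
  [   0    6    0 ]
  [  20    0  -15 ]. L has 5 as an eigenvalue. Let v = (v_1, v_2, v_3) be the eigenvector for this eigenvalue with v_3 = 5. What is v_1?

L − 5I = [[10, 0, -10], [0, 1, 0], [20, 0, -20]].
Solving (L − 5I)v = 0 gives the eigenspace spanned by (5, 0, 5).
With v_3 = 5, v = (5, 0, 5), so v_1 = 5.

5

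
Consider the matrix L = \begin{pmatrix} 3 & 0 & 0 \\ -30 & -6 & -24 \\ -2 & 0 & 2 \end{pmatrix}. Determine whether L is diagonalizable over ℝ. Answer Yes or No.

Yes

Characteristic polynomial: p(μ) = μ^3 + μ^2 - 24μ + 36 = (μ - 3)(μ - 2)(μ + 6).
All 3 eigenvalues are distinct, so L is diagonalizable.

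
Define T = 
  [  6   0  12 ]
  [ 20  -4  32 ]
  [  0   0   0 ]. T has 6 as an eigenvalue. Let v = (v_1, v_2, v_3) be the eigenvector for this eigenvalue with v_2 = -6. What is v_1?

-3

T − 6I = [[0, 0, 12], [20, -10, 32], [0, 0, -6]].
Solving (T − 6I)v = 0 gives the eigenspace spanned by (-3, -6, 0).
With v_2 = -6, v = (-3, -6, 0), so v_1 = -3.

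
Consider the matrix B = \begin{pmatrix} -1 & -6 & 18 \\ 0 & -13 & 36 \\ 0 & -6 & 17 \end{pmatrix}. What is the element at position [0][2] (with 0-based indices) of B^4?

Characteristic polynomial: r^3 - 3r^2 - 9r - 5 = (r - 5)(r + 1)^2, so the eigenvalues are -1, -1, 5.
r=5: eigenvector (1, 2, 1).
r=-1: eigenvector (1, 0, 0).
r=-1: eigenvector (-1, -3, -1).
P = [[1, 1, -1], [2, 0, -3], [1, 0, -1]], D = diag(5, -1, -1), P⁻¹ = [[0, -1, 3], [1, 0, -1], [0, -1, 2]].
B⁴ = P·diag(625, 1, 1)·P⁻¹ = [[1, -624, 1872], [0, -1247, 3744], [0, -624, 1873]].
The requested entry is 1872.

1872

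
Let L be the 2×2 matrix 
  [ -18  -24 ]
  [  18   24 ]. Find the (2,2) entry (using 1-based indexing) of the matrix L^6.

Characteristic polynomial: r^2 - 6r = r(r - 6), so the eigenvalues are 0, 6.
r=0: eigenvector (4, -3).
r=6: eigenvector (-1, 1).
P = [[4, -1], [-3, 1]], D = diag(0, 6), P⁻¹ = [[1, 1], [3, 4]].
L⁶ = P·diag(0, 46656)·P⁻¹ = [[-139968, -186624], [139968, 186624]].
The requested entry is 186624.

186624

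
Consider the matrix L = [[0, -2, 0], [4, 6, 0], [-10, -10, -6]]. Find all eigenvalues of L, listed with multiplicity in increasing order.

-6, 2, 4

Characteristic polynomial: p(s) = s^3 - 28s + 48 = (s - 4)(s - 2)(s + 6).
Roots (with multiplicity): -6, 2, 4.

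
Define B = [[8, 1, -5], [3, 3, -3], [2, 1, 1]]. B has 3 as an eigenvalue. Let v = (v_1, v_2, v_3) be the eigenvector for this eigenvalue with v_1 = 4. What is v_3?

B − 3I = [[5, 1, -5], [3, 0, -3], [2, 1, -2]].
Solving (B − 3I)v = 0 gives the eigenspace spanned by (4, 0, 4).
With v_1 = 4, v = (4, 0, 4), so v_3 = 4.

4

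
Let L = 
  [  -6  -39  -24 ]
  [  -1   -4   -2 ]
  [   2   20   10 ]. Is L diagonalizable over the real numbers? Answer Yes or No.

Characteristic polynomial: p(λ) = λ^3 - 27λ - 54 = (λ - 6)(λ + 3)^2.
λ = -3 has algebraic multiplicity 2; rank(L + 3I) = 2, so geometric multiplicity = 1.
Geometric multiplicity < algebraic multiplicity, so L is not diagonalizable.

No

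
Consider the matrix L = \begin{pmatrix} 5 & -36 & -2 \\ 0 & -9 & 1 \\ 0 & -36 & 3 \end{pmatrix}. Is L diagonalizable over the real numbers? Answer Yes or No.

Characteristic polynomial: p(μ) = μ^3 + μ^2 - 21μ - 45 = (μ - 5)(μ + 3)^2.
μ = -3 has algebraic multiplicity 2; rank(L + 3I) = 2, so geometric multiplicity = 1.
Geometric multiplicity < algebraic multiplicity, so L is not diagonalizable.

No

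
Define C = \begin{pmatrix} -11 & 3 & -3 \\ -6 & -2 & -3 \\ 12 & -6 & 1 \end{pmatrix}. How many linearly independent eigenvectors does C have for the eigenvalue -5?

2

C + 5I = [[-6, 3, -3], [-6, 3, -3], [12, -6, 6]].
This matrix has rank 1, so its null space has dimension 3 − 1 = 2.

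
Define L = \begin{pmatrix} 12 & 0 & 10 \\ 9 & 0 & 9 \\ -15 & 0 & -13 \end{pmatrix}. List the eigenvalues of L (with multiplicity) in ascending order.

Characteristic polynomial: p(s) = s^3 + s^2 - 6s = s(s - 2)(s + 3).
Roots (with multiplicity): -3, 0, 2.

-3, 0, 2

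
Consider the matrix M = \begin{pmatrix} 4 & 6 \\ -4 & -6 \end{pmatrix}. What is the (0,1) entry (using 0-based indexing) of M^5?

96

Characteristic polynomial: t^2 + 2t = t(t + 2), so the eigenvalues are -2, 0.
t=-2: eigenvector (-1, 1).
t=0: eigenvector (3, -2).
P = [[-1, 3], [1, -2]], D = diag(-2, 0), P⁻¹ = [[2, 3], [1, 1]].
M⁵ = P·diag(-32, 0)·P⁻¹ = [[64, 96], [-64, -96]].
The requested entry is 96.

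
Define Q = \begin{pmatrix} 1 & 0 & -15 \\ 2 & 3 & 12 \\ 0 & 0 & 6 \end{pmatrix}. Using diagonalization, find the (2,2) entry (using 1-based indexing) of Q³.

27

Characteristic polynomial: s^3 - 10s^2 + 27s - 18 = (s - 6)(s - 3)(s - 1), so the eigenvalues are 1, 3, 6.
s=6: eigenvector (-3, 2, 1).
s=3: eigenvector (0, 1, 0).
s=1: eigenvector (1, -1, 0).
P = [[-3, 0, 1], [2, 1, -1], [1, 0, 0]], D = diag(6, 3, 1), P⁻¹ = [[0, 0, 1], [1, 1, 1], [1, 0, 3]].
Q³ = P·diag(216, 27, 1)·P⁻¹ = [[1, 0, -645], [26, 27, 456], [0, 0, 216]].
The requested entry is 27.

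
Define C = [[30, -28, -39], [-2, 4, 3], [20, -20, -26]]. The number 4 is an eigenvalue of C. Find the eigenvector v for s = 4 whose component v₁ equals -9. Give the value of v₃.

-6

C − 4I = [[26, -28, -39], [-2, 0, 3], [20, -20, -30]].
Solving (C − 4I)v = 0 gives the eigenspace spanned by (-9, 0, -6).
With v₁ = -9, v = (-9, 0, -6), so v₃ = -6.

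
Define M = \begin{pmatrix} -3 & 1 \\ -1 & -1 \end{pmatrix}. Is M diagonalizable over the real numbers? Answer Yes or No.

No

Characteristic polynomial: p(λ) = λ^2 + 4λ + 4 = (λ + 2)^2.
λ = -2 has algebraic multiplicity 2; rank(M + 2I) = 1, so geometric multiplicity = 1.
Geometric multiplicity < algebraic multiplicity, so M is not diagonalizable.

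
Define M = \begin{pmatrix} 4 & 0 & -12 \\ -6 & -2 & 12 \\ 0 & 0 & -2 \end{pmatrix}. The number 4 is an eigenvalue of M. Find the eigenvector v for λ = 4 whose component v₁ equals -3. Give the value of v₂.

3

M − 4I = [[0, 0, -12], [-6, -6, 12], [0, 0, -6]].
Solving (M − 4I)v = 0 gives the eigenspace spanned by (-3, 3, 0).
With v₁ = -3, v = (-3, 3, 0), so v₂ = 3.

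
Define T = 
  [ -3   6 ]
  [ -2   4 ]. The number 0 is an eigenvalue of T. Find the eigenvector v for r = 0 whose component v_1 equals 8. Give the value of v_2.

4

T = [[-3, 6], [-2, 4]].
Solving (T)v = 0 gives the eigenspace spanned by (8, 4).
With v_1 = 8, v = (8, 4), so v_2 = 4.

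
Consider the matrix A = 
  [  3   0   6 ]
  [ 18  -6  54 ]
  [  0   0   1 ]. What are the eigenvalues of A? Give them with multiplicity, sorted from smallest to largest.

Characteristic polynomial: p(s) = s^3 + 2s^2 - 21s + 18 = (s - 3)(s - 1)(s + 6).
Roots (with multiplicity): -6, 1, 3.

-6, 1, 3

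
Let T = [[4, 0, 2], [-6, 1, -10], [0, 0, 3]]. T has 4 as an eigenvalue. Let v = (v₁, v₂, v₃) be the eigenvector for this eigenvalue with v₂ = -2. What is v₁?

1

T − 4I = [[0, 0, 2], [-6, -3, -10], [0, 0, -1]].
Solving (T − 4I)v = 0 gives the eigenspace spanned by (1, -2, 0).
With v₂ = -2, v = (1, -2, 0), so v₁ = 1.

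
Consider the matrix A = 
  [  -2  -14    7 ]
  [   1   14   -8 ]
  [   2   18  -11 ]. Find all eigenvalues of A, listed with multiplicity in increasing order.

-2, -2, 5

Characteristic polynomial: p(μ) = μ^3 - μ^2 - 16μ - 20 = (μ - 5)(μ + 2)^2.
Roots (with multiplicity): -2, -2, 5.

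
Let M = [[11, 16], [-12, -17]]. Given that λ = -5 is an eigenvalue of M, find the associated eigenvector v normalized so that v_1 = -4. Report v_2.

M + 5I = [[16, 16], [-12, -12]].
Solving (M + 5I)v = 0 gives the eigenspace spanned by (-4, 4).
With v_1 = -4, v = (-4, 4), so v_2 = 4.

4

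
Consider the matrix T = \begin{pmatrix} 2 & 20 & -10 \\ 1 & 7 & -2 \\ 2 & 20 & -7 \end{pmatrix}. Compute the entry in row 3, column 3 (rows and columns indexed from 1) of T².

-11

Characteristic polynomial: λ^3 - 2λ^2 - 9λ + 18 = (λ - 3)(λ - 2)(λ + 3), so the eigenvalues are -3, 2, 3.
λ=2: eigenvector (1, -1, -2).
λ=3: eigenvector (0, 1, 2).
λ=-3: eigenvector (2, 0, 1).
P = [[1, 0, 2], [-1, 1, 0], [-2, 2, 1]], D = diag(2, 3, -3), P⁻¹ = [[1, 4, -2], [1, 5, -2], [0, -2, 1]].
T² = P·diag(4, 9, 9)·P⁻¹ = [[4, -20, 10], [5, 29, -10], [10, 40, -11]].
The requested entry is -11.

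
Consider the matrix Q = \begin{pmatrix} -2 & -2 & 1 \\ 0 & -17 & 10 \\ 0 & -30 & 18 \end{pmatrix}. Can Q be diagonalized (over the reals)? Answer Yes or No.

No

Characteristic polynomial: p(μ) = μ^3 + μ^2 - 8μ - 12 = (μ - 3)(μ + 2)^2.
μ = -2 has algebraic multiplicity 2; rank(Q + 2I) = 2, so geometric multiplicity = 1.
Geometric multiplicity < algebraic multiplicity, so Q is not diagonalizable.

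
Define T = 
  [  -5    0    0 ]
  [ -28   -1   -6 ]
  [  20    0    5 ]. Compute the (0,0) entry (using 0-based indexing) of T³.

Characteristic polynomial: λ^3 + λ^2 - 25λ - 25 = (λ - 5)(λ + 1)(λ + 5), so the eigenvalues are -5, -1, 5.
λ=-5: eigenvector (1, 4, -2).
λ=-1: eigenvector (0, 1, 0).
λ=5: eigenvector (0, -1, 1).
P = [[1, 0, 0], [4, 1, -1], [-2, 0, 1]], D = diag(-5, -1, 5), P⁻¹ = [[1, 0, 0], [-2, 1, 1], [2, 0, 1]].
T³ = P·diag(-125, -1, 125)·P⁻¹ = [[-125, 0, 0], [-748, -1, -126], [500, 0, 125]].
The requested entry is -125.

-125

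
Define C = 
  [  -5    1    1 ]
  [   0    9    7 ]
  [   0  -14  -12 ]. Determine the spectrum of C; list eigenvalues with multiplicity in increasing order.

-5, -5, 2

Characteristic polynomial: p(s) = s^3 + 8s^2 + 5s - 50 = (s - 2)(s + 5)^2.
Roots (with multiplicity): -5, -5, 2.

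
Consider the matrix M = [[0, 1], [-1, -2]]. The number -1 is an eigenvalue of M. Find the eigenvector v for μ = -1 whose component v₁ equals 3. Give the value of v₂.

M + 1I = [[1, 1], [-1, -1]].
Solving (M + 1I)v = 0 gives the eigenspace spanned by (3, -3).
With v₁ = 3, v = (3, -3), so v₂ = -3.

-3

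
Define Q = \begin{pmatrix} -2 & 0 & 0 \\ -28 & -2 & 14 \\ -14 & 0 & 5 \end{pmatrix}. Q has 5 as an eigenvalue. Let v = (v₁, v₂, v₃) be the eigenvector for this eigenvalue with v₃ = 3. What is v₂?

Q − 5I = [[-7, 0, 0], [-28, -7, 14], [-14, 0, 0]].
Solving (Q − 5I)v = 0 gives the eigenspace spanned by (0, 6, 3).
With v₃ = 3, v = (0, 6, 3), so v₂ = 6.

6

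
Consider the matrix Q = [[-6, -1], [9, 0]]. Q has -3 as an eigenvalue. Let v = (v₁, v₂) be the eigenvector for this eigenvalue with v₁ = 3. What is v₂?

-9

Q + 3I = [[-3, -1], [9, 3]].
Solving (Q + 3I)v = 0 gives the eigenspace spanned by (3, -9).
With v₁ = 3, v = (3, -9), so v₂ = -9.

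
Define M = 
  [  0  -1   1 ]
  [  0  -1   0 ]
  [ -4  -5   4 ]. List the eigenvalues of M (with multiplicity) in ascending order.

Characteristic polynomial: p(t) = t^3 - 3t^2 + 4 = (t - 2)^2(t + 1).
Roots (with multiplicity): -1, 2, 2.

-1, 2, 2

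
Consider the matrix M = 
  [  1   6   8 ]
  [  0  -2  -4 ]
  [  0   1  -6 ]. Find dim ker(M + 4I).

M + 4I = [[5, 6, 8], [0, 2, -4], [0, 1, -2]].
This matrix has rank 2, so its null space has dimension 3 − 2 = 1.

1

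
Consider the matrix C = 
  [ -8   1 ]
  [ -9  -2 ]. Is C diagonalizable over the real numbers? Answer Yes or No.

Characteristic polynomial: p(t) = t^2 + 10t + 25 = (t + 5)^2.
t = -5 has algebraic multiplicity 2; rank(C + 5I) = 1, so geometric multiplicity = 1.
Geometric multiplicity < algebraic multiplicity, so C is not diagonalizable.

No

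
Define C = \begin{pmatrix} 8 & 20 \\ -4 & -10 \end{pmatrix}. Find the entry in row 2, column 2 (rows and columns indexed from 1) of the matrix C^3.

-40

Characteristic polynomial: s^2 + 2s = s(s + 2), so the eigenvalues are -2, 0.
s=-2: eigenvector (2, -1).
s=0: eigenvector (-5, 2).
P = [[2, -5], [-1, 2]], D = diag(-2, 0), P⁻¹ = [[-2, -5], [-1, -2]].
C³ = P·diag(-8, 0)·P⁻¹ = [[32, 80], [-16, -40]].
The requested entry is -40.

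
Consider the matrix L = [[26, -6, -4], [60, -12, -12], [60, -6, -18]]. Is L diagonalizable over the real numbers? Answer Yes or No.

Yes

Characteristic polynomial: p(λ) = λ^3 + 4λ^2 - 36λ - 144 = (λ - 6)(λ + 4)(λ + 6).
All 3 eigenvalues are distinct, so L is diagonalizable.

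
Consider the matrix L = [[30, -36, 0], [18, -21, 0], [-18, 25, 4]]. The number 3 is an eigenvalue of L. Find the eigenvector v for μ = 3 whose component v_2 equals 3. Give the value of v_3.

L − 3I = [[27, -36, 0], [18, -24, 0], [-18, 25, 1]].
Solving (L − 3I)v = 0 gives the eigenspace spanned by (4, 3, -3).
With v_2 = 3, v = (4, 3, -3), so v_3 = -3.

-3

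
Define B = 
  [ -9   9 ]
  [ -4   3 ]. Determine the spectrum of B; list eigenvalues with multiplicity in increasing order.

Characteristic polynomial: p(μ) = μ^2 + 6μ + 9 = (μ + 3)^2.
Roots (with multiplicity): -3, -3.

-3, -3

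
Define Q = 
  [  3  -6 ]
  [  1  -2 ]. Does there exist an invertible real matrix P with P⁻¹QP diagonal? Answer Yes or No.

Yes

Characteristic polynomial: p(s) = s^2 - s = s(s - 1).
All 2 eigenvalues are distinct, so Q is diagonalizable.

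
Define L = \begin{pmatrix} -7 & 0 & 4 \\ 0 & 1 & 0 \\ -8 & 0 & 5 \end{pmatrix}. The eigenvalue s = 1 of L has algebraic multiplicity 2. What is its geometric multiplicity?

L − 1I = [[-8, 0, 4], [0, 0, 0], [-8, 0, 4]].
This matrix has rank 1, so its null space has dimension 3 − 1 = 2.

2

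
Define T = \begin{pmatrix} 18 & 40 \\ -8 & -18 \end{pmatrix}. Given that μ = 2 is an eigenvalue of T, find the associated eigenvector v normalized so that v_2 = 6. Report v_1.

T − 2I = [[16, 40], [-8, -20]].
Solving (T − 2I)v = 0 gives the eigenspace spanned by (-15, 6).
With v_2 = 6, v = (-15, 6), so v_1 = -15.

-15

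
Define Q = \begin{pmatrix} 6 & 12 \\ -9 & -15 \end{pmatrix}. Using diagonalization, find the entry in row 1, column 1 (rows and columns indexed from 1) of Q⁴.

-3564

Characteristic polynomial: t^2 + 9t + 18 = (t + 3)(t + 6), so the eigenvalues are -6, -3.
t=-6: eigenvector (1, -1).
t=-3: eigenvector (4, -3).
P = [[1, 4], [-1, -3]], D = diag(-6, -3), P⁻¹ = [[-3, -4], [1, 1]].
Q⁴ = P·diag(1296, 81)·P⁻¹ = [[-3564, -4860], [3645, 4941]].
The requested entry is -3564.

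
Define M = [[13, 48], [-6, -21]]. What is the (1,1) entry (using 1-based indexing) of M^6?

-118439

Characteristic polynomial: λ^2 + 8λ + 15 = (λ + 3)(λ + 5), so the eigenvalues are -5, -3.
λ=-5: eigenvector (-8, 3).
λ=-3: eigenvector (-3, 1).
P = [[-8, -3], [3, 1]], D = diag(-5, -3), P⁻¹ = [[1, 3], [-3, -8]].
M⁶ = P·diag(15625, 729)·P⁻¹ = [[-118439, -357504], [44688, 134793]].
The requested entry is -118439.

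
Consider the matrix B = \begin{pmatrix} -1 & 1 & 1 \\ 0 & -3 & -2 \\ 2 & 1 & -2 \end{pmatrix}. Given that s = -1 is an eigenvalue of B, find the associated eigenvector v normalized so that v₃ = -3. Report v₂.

B + 1I = [[0, 1, 1], [0, -2, -2], [2, 1, -1]].
Solving (B + 1I)v = 0 gives the eigenspace spanned by (-3, 3, -3).
With v₃ = -3, v = (-3, 3, -3), so v₂ = 3.

3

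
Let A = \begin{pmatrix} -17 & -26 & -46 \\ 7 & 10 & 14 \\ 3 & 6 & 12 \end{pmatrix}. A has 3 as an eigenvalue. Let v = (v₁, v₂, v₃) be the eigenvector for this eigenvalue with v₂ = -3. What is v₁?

A − 3I = [[-20, -26, -46], [7, 7, 14], [3, 6, 9]].
Solving (A − 3I)v = 0 gives the eigenspace spanned by (-3, -3, 3).
With v₂ = -3, v = (-3, -3, 3), so v₁ = -3.

-3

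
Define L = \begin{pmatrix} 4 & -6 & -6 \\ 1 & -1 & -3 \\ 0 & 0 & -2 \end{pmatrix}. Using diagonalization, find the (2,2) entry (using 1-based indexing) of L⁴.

-29

Characteristic polynomial: s^3 - s^2 - 4s + 4 = (s - 2)(s - 1)(s + 2), so the eigenvalues are -2, 1, 2.
s=2: eigenvector (3, 1, 0).
s=-2: eigenvector (2, 1, 1).
s=1: eigenvector (-2, -1, 0).
P = [[3, 2, -2], [1, 1, -1], [0, 1, 0]], D = diag(2, -2, 1), P⁻¹ = [[1, -2, 0], [0, 0, 1], [1, -3, 1]].
L⁴ = P·diag(16, 16, 1)·P⁻¹ = [[46, -90, 30], [15, -29, 15], [0, 0, 16]].
The requested entry is -29.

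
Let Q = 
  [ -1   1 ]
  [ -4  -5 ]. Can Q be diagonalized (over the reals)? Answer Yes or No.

No

Characteristic polynomial: p(μ) = μ^2 + 6μ + 9 = (μ + 3)^2.
μ = -3 has algebraic multiplicity 2; rank(Q + 3I) = 1, so geometric multiplicity = 1.
Geometric multiplicity < algebraic multiplicity, so Q is not diagonalizable.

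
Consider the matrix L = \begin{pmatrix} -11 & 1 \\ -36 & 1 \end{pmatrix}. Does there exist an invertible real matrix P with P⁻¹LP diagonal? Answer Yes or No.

No

Characteristic polynomial: p(r) = r^2 + 10r + 25 = (r + 5)^2.
r = -5 has algebraic multiplicity 2; rank(L + 5I) = 1, so geometric multiplicity = 1.
Geometric multiplicity < algebraic multiplicity, so L is not diagonalizable.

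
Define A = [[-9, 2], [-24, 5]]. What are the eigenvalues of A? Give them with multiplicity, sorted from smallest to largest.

Characteristic polynomial: p(s) = s^2 + 4s + 3 = (s + 1)(s + 3).
Roots (with multiplicity): -3, -1.

-3, -1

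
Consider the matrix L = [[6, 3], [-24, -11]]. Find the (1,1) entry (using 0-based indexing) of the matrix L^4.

Characteristic polynomial: λ^2 + 5λ + 6 = (λ + 2)(λ + 3), so the eigenvalues are -3, -2.
λ=-2: eigenvector (3, -8).
λ=-3: eigenvector (1, -3).
P = [[3, 1], [-8, -3]], D = diag(-2, -3), P⁻¹ = [[3, 1], [-8, -3]].
L⁴ = P·diag(16, 81)·P⁻¹ = [[-504, -195], [1560, 601]].
The requested entry is 601.

601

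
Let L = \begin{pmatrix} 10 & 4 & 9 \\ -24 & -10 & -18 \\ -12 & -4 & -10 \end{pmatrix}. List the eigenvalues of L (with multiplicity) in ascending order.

-4, -4, -2

Characteristic polynomial: p(λ) = λ^3 + 10λ^2 + 32λ + 32 = (λ + 2)(λ + 4)^2.
Roots (with multiplicity): -4, -4, -2.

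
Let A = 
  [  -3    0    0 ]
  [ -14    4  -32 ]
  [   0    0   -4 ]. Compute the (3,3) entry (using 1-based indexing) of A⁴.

256

Characteristic polynomial: λ^3 + 3λ^2 - 16λ - 48 = (λ - 4)(λ + 3)(λ + 4), so the eigenvalues are -4, -3, 4.
λ=-3: eigenvector (1, 2, 0).
λ=4: eigenvector (0, 1, 0).
λ=-4: eigenvector (0, 4, 1).
P = [[1, 0, 0], [2, 1, 4], [0, 0, 1]], D = diag(-3, 4, -4), P⁻¹ = [[1, 0, 0], [-2, 1, -4], [0, 0, 1]].
A⁴ = P·diag(81, 256, 256)·P⁻¹ = [[81, 0, 0], [-350, 256, 0], [0, 0, 256]].
The requested entry is 256.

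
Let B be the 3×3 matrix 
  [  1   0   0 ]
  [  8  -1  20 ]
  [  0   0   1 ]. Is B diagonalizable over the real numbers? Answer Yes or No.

Characteristic polynomial: p(r) = r^3 - r^2 - r + 1 = (r - 1)^2(r + 1).
r = 1 has algebraic multiplicity 2; rank(B − 1I) = 1, so geometric multiplicity = 2.
Every eigenvalue has geometric = algebraic multiplicity, so B is diagonalizable.

Yes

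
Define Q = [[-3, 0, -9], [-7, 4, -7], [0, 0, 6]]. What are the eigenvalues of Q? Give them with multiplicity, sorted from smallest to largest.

Characteristic polynomial: p(r) = r^3 - 7r^2 - 6r + 72 = (r - 6)(r - 4)(r + 3).
Roots (with multiplicity): -3, 4, 6.

-3, 4, 6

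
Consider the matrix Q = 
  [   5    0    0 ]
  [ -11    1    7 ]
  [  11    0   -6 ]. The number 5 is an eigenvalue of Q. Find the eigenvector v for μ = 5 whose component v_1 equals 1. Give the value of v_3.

Q − 5I = [[0, 0, 0], [-11, -4, 7], [11, 0, -11]].
Solving (Q − 5I)v = 0 gives the eigenspace spanned by (1, -1, 1).
With v_1 = 1, v = (1, -1, 1), so v_3 = 1.

1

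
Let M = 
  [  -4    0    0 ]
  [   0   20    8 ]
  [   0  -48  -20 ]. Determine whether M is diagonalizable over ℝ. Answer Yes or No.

Characteristic polynomial: p(μ) = μ^3 + 4μ^2 - 16μ - 64 = (μ - 4)(μ + 4)^2.
μ = -4 has algebraic multiplicity 2; rank(M + 4I) = 1, so geometric multiplicity = 2.
Every eigenvalue has geometric = algebraic multiplicity, so M is diagonalizable.

Yes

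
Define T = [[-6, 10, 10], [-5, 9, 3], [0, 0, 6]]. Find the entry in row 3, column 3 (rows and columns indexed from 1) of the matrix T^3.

216

Characteristic polynomial: r^3 - 9r^2 + 14r + 24 = (r - 6)(r - 4)(r + 1), so the eigenvalues are -1, 4, 6.
r=4: eigenvector (1, 1, 0).
r=-1: eigenvector (2, 1, 0).
r=6: eigenvector (0, -1, 1).
P = [[1, 2, 0], [1, 1, -1], [0, 0, 1]], D = diag(4, -1, 6), P⁻¹ = [[-1, 2, 2], [1, -1, -1], [0, 0, 1]].
T³ = P·diag(64, -1, 216)·P⁻¹ = [[-66, 130, 130], [-65, 129, -87], [0, 0, 216]].
The requested entry is 216.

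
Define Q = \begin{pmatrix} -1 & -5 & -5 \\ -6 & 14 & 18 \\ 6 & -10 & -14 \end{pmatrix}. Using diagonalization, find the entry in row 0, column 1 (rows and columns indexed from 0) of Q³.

Characteristic polynomial: r^3 + r^2 - 16r - 16 = (r - 4)(r + 1)(r + 4), so the eigenvalues are -4, -1, 4.
r=-1: eigenvector (1, -2, 2).
r=4: eigenvector (-1, 3, -2).
r=-4: eigenvector (0, -1, 1).
P = [[1, -1, 0], [-2, 3, -1], [2, -2, 1]], D = diag(-1, 4, -4), P⁻¹ = [[1, 1, 1], [0, 1, 1], [-2, 0, 1]].
Q³ = P·diag(-1, 64, -64)·P⁻¹ = [[-1, -65, -65], [-126, 194, 258], [126, -130, -194]].
The requested entry is -65.

-65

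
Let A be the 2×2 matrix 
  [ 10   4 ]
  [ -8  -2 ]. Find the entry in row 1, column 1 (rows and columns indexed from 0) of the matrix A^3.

-200

Characteristic polynomial: s^2 - 8s + 12 = (s - 6)(s - 2), so the eigenvalues are 2, 6.
s=6: eigenvector (-1, 1).
s=2: eigenvector (-1, 2).
P = [[-1, -1], [1, 2]], D = diag(6, 2), P⁻¹ = [[-2, -1], [1, 1]].
A³ = P·diag(216, 8)·P⁻¹ = [[424, 208], [-416, -200]].
The requested entry is -200.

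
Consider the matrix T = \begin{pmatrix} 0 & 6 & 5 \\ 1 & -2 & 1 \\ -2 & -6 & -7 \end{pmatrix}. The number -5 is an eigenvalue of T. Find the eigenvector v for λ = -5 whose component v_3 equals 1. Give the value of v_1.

-1

T + 5I = [[5, 6, 5], [1, 3, 1], [-2, -6, -2]].
Solving (T + 5I)v = 0 gives the eigenspace spanned by (-1, 0, 1).
With v_3 = 1, v = (-1, 0, 1), so v_1 = -1.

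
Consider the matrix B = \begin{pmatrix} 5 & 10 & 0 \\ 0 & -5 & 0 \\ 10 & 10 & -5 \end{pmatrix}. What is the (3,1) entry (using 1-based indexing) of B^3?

250

Characteristic polynomial: s^3 + 5s^2 - 25s - 125 = (s - 5)(s + 5)^2, so the eigenvalues are -5, -5, 5.
s=-5: eigenvector (1, -1, 0).
s=-5: eigenvector (-1, 1, -1).
s=5: eigenvector (1, 0, 1).
P = [[1, -1, 1], [-1, 1, 0], [0, -1, 1]], D = diag(-5, -5, 5), P⁻¹ = [[1, 0, -1], [1, 1, -1], [1, 1, 0]].
B³ = P·diag(-125, -125, 125)·P⁻¹ = [[125, 250, 0], [0, -125, 0], [250, 250, -125]].
The requested entry is 250.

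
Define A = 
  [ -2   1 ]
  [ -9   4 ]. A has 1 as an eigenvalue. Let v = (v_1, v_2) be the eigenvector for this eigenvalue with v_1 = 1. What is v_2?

3

A − 1I = [[-3, 1], [-9, 3]].
Solving (A − 1I)v = 0 gives the eigenspace spanned by (1, 3).
With v_1 = 1, v = (1, 3), so v_2 = 3.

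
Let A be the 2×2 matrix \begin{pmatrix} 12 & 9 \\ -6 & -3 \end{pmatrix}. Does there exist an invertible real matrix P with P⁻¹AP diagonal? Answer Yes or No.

Characteristic polynomial: p(t) = t^2 - 9t + 18 = (t - 6)(t - 3).
All 2 eigenvalues are distinct, so A is diagonalizable.

Yes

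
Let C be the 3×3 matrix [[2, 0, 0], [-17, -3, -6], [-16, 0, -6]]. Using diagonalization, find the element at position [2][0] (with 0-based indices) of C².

Characteristic polynomial: t^3 + 7t^2 - 36 = (t - 2)(t + 3)(t + 6), so the eigenvalues are -6, -3, 2.
t=2: eigenvector (1, -1, -2).
t=-3: eigenvector (0, 1, 0).
t=-6: eigenvector (0, 2, 1).
P = [[1, 0, 0], [-1, 1, 2], [-2, 0, 1]], D = diag(2, -3, -6), P⁻¹ = [[1, 0, 0], [-3, 1, -2], [2, 0, 1]].
C² = P·diag(4, 9, 36)·P⁻¹ = [[4, 0, 0], [113, 9, 54], [64, 0, 36]].
The requested entry is 64.

64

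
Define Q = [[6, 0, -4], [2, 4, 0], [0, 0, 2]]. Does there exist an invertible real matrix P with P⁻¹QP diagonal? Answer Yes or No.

Characteristic polynomial: p(μ) = μ^3 - 12μ^2 + 44μ - 48 = (μ - 6)(μ - 4)(μ - 2).
All 3 eigenvalues are distinct, so Q is diagonalizable.

Yes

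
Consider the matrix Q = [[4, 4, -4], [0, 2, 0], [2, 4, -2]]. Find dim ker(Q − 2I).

Q − 2I = [[2, 4, -4], [0, 0, 0], [2, 4, -4]].
This matrix has rank 1, so its null space has dimension 3 − 1 = 2.

2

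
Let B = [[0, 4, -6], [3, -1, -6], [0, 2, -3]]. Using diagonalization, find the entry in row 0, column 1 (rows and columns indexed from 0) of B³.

Characteristic polynomial: r^3 + 4r^2 + 3r = r(r + 1)(r + 3), so the eigenvalues are -3, -1, 0.
r=0: eigenvector (5, 3, 2).
r=-1: eigenvector (2, 1, 1).
r=-3: eigenvector (2, 0, 1).
P = [[5, 2, 2], [3, 1, 0], [2, 1, 1]], D = diag(0, -1, -3), P⁻¹ = [[1, 0, -2], [-3, 1, 6], [1, -1, -1]].
B³ = P·diag(0, -1, -27)·P⁻¹ = [[-48, 52, 42], [3, -1, -6], [-24, 26, 21]].
The requested entry is 52.

52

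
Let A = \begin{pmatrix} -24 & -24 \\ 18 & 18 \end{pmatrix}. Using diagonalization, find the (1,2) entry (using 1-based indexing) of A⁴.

Characteristic polynomial: μ^2 + 6μ = μ(μ + 6), so the eigenvalues are -6, 0.
μ=0: eigenvector (-1, 1).
μ=-6: eigenvector (4, -3).
P = [[-1, 4], [1, -3]], D = diag(0, -6), P⁻¹ = [[3, 4], [1, 1]].
A⁴ = P·diag(0, 1296)·P⁻¹ = [[5184, 5184], [-3888, -3888]].
The requested entry is 5184.

5184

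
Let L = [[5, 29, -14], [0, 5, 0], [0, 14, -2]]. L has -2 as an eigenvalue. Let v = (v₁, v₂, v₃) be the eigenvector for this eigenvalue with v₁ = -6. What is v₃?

-3

L + 2I = [[7, 29, -14], [0, 7, 0], [0, 14, 0]].
Solving (L + 2I)v = 0 gives the eigenspace spanned by (-6, 0, -3).
With v₁ = -6, v = (-6, 0, -3), so v₃ = -3.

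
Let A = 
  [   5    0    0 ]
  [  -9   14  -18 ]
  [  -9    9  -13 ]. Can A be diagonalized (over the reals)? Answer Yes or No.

Characteristic polynomial: p(s) = s^3 - 6s^2 - 15s + 100 = (s - 5)^2(s + 4).
s = 5 has algebraic multiplicity 2; rank(A − 5I) = 1, so geometric multiplicity = 2.
Every eigenvalue has geometric = algebraic multiplicity, so A is diagonalizable.

Yes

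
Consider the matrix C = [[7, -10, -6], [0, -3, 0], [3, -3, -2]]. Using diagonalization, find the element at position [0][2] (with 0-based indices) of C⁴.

-510

Characteristic polynomial: r^3 - 2r^2 - 11r + 12 = (r - 4)(r - 1)(r + 3), so the eigenvalues are -3, 1, 4.
r=4: eigenvector (2, 0, 1).
r=-3: eigenvector (1, 1, 0).
r=1: eigenvector (1, 0, 1).
P = [[2, 1, 1], [0, 1, 0], [1, 0, 1]], D = diag(4, -3, 1), P⁻¹ = [[1, -1, -1], [0, 1, 0], [-1, 1, 2]].
C⁴ = P·diag(256, 81, 1)·P⁻¹ = [[511, -430, -510], [0, 81, 0], [255, -255, -254]].
The requested entry is -510.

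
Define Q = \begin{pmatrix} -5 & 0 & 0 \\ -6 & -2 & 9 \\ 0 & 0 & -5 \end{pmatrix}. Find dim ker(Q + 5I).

2

Q + 5I = [[0, 0, 0], [-6, 3, 9], [0, 0, 0]].
This matrix has rank 1, so its null space has dimension 3 − 1 = 2.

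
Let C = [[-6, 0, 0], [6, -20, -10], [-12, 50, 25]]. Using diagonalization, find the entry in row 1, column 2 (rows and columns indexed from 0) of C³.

Characteristic polynomial: t^3 + t^2 - 30t = t(t - 5)(t + 6), so the eigenvalues are -6, 0, 5.
t=-6: eigenvector (1, -1, 2).
t=0: eigenvector (0, 1, -2).
t=5: eigenvector (0, -2, 5).
P = [[1, 0, 0], [-1, 1, -2], [2, -2, 5]], D = diag(-6, 0, 5), P⁻¹ = [[1, 0, 0], [1, 5, 2], [0, 2, 1]].
C³ = P·diag(-216, 0, 125)·P⁻¹ = [[-216, 0, 0], [216, -500, -250], [-432, 1250, 625]].
The requested entry is -250.

-250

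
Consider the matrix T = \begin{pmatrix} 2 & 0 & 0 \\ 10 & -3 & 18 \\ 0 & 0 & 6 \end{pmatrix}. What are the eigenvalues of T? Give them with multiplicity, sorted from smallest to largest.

Characteristic polynomial: p(r) = r^3 - 5r^2 - 12r + 36 = (r - 6)(r - 2)(r + 3).
Roots (with multiplicity): -3, 2, 6.

-3, 2, 6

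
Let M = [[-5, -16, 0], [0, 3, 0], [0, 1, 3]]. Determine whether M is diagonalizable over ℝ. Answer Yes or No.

Characteristic polynomial: p(t) = t^3 - t^2 - 21t + 45 = (t - 3)^2(t + 5).
t = 3 has algebraic multiplicity 2; rank(M − 3I) = 2, so geometric multiplicity = 1.
Geometric multiplicity < algebraic multiplicity, so M is not diagonalizable.

No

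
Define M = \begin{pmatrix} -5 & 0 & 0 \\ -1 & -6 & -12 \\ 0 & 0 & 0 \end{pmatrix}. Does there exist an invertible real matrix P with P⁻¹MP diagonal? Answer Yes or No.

Characteristic polynomial: p(s) = s^3 + 11s^2 + 30s = s(s + 5)(s + 6).
All 3 eigenvalues are distinct, so M is diagonalizable.

Yes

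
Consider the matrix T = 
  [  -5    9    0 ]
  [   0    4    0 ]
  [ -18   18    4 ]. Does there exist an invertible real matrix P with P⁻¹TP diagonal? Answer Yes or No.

Characteristic polynomial: p(s) = s^3 - 3s^2 - 24s + 80 = (s - 4)^2(s + 5).
s = 4 has algebraic multiplicity 2; rank(T − 4I) = 1, so geometric multiplicity = 2.
Every eigenvalue has geometric = algebraic multiplicity, so T is diagonalizable.

Yes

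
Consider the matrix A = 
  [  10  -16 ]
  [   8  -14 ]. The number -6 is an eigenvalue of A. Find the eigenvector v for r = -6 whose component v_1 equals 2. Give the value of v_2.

A + 6I = [[16, -16], [8, -8]].
Solving (A + 6I)v = 0 gives the eigenspace spanned by (2, 2).
With v_1 = 2, v = (2, 2), so v_2 = 2.

2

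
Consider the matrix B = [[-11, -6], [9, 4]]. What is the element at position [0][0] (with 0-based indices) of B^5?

-9311

Characteristic polynomial: t^2 + 7t + 10 = (t + 2)(t + 5), so the eigenvalues are -5, -2.
t=-5: eigenvector (-1, 1).
t=-2: eigenvector (-2, 3).
P = [[-1, -2], [1, 3]], D = diag(-5, -2), P⁻¹ = [[-3, -2], [1, 1]].
B⁵ = P·diag(-3125, -32)·P⁻¹ = [[-9311, -6186], [9279, 6154]].
The requested entry is -9311.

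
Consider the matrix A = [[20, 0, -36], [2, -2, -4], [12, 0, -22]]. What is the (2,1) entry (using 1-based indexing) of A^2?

Characteristic polynomial: t^3 + 4t^2 - 4t - 16 = (t - 2)(t + 2)(t + 4), so the eigenvalues are -4, -2, 2.
t=-4: eigenvector (-3, -1, -2).
t=-2: eigenvector (0, 1, 0).
t=2: eigenvector (2, 0, 1).
P = [[-3, 0, 2], [-1, 1, 0], [-2, 0, 1]], D = diag(-4, -2, 2), P⁻¹ = [[1, 0, -2], [1, 1, -2], [2, 0, -3]].
A² = P·diag(16, 4, 4)·P⁻¹ = [[-32, 0, 72], [-12, 4, 24], [-24, 0, 52]].
The requested entry is -12.

-12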